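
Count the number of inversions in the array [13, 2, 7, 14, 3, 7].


For each element, count the later elements that are smaller than it:
  13 (index 0): smaller elements after it = [2, 7, 3, 7] -> 4
  2 (index 1): smaller elements after it = [] -> 0
  7 (index 2): smaller elements after it = [3] -> 1
  14 (index 3): smaller elements after it = [3, 7] -> 2
  3 (index 4): smaller elements after it = [] -> 0
Total inversions = 4 + 0 + 1 + 2 + 0 = 7
Final answer: 7


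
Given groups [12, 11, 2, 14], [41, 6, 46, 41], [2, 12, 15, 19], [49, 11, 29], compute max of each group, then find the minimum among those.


Find max of each group:
  Group 1: [12, 11, 2, 14] -> max = 14
  Group 2: [41, 6, 46, 41] -> max = 46
  Group 3: [2, 12, 15, 19] -> max = 19
  Group 4: [49, 11, 29] -> max = 49
Maxes: [14, 46, 19, 49]
Minimum of maxes = 14
Final answer: 14


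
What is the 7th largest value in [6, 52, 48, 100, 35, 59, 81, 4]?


Sort descending: [100, 81, 59, 52, 48, 35, 6, 4]
The 7th element (1-indexed) is at index 6.
Value = 6
Final answer: 6


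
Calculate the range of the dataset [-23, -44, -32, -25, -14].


Maximum value: -14
Minimum value: -44
Range = -14 - (-44) = 30
Final answer: 30


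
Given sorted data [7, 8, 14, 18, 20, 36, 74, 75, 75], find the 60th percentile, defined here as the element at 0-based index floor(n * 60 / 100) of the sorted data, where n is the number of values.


The dataset has n = 9 elements.
Index = floor(9 * 60 / 100) = floor(540 / 100) = floor(5.4) = 5
Counting from index 0 in the sorted data, the element at index 5 is 36.
Final answer: 36


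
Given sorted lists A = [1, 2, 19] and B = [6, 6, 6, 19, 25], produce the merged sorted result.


List A: [1, 2, 19]
List B: [6, 6, 6, 19, 25]
Repeatedly compare the front elements and take the smaller:
  1 vs 6 -> take 1
  2 vs 6 -> take 2
  19 vs 6 -> take 6
  19 vs 6 -> take 6
  19 vs 6 -> take 6
  19 vs 19 -> take 19
  A is exhausted; append the rest of B: [19, 25]
Final answer: [1, 2, 6, 6, 6, 19, 19, 25]


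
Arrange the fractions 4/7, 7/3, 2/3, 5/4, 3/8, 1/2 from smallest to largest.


Convert to decimal for comparison:
  4/7 = 0.5714
  7/3 = 2.3333
  2/3 = 0.6667
  5/4 = 1.25
  3/8 = 0.375
  1/2 = 0.5
Decimals in increasing order: 0.375 < 0.5 < 0.5714 < 0.6667 < 1.25 < 2.3333
Writing each back as its fraction gives the sorted order.
Final answer: 3/8, 1/2, 4/7, 2/3, 5/4, 7/3


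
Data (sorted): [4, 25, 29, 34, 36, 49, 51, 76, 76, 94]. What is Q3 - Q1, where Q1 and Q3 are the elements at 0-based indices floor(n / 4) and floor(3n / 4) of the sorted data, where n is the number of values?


The data has n = 10 elements.
Q1 index = floor(10 / 4) = floor(2.5) = 2; Q3 index = floor(3 * 10 / 4) = floor(7.5) = 7
Q1 = element at index 2 = 29
Q3 = element at index 7 = 76
IQR = 76 - 29 = 47
Final answer: 47


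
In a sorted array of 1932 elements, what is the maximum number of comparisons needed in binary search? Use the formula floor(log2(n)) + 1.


Binary search halves the search space each step.
Maximum comparisons = floor(log2(1932)) + 1
log2(1932) = 10.9159
floor(log2(1932)) = 10, so 10 + 1 = 11
Final answer: 11


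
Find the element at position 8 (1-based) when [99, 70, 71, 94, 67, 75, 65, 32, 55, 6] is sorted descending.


Sort descending: [99, 94, 75, 71, 70, 67, 65, 55, 32, 6]
The 8th element (1-indexed) is at index 7.
Value = 55
Final answer: 55


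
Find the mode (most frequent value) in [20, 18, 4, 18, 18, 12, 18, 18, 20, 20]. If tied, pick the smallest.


Count the frequency of each value:
  4 appears 1 time(s)
  12 appears 1 time(s)
  18 appears 5 time(s)
  20 appears 3 time(s)
Maximum frequency is 5.
Only 18 reaches that frequency, so it is the mode.
Final answer: 18


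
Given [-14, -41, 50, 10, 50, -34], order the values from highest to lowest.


Original list: [-14, -41, 50, 10, 50, -34]
Repeatedly take the largest remaining element:
  Remaining [-14, -41, 50, 10, 50, -34] -> largest is 50
  Remaining [-14, -41, 10, 50, -34] -> largest is 50
  Remaining [-14, -41, 10, -34] -> largest is 10
  Remaining [-14, -41, -34] -> largest is -14
  Remaining [-41, -34] -> largest is -34
  Remaining [-41] -> largest is -41
Collecting the picks in order gives the descending list.
Final answer: [50, 50, 10, -14, -34, -41]


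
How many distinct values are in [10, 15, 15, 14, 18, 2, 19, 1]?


List all unique values:
Distinct values: [1, 2, 10, 14, 15, 18, 19]
Count = 7
Final answer: 7


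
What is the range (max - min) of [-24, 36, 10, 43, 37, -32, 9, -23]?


Maximum value: 43
Minimum value: -32
Range = 43 - (-32) = 75
Final answer: 75


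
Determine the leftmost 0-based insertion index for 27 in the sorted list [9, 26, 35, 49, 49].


List is sorted: [9, 26, 35, 49, 49]
We need the leftmost position where 27 can be inserted, i.e. the first index whose element is >= 27 (or the end of the list if none is).
Binary search with low=0, high=5 (0-based indices):
  low=0, high=5, mid=2: a[2]=35 >= 27, so high = 2
  low=0, high=2, mid=1: a[1]=26 < 27, so low = 2
Now low = high = 2, so the insertion index is 2.
Final answer: 2


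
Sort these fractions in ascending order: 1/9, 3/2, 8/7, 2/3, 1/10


Convert to decimal for comparison:
  1/9 = 0.1111
  3/2 = 1.5
  8/7 = 1.1429
  2/3 = 0.6667
  1/10 = 0.1
Decimals in increasing order: 0.1 < 0.1111 < 0.6667 < 1.1429 < 1.5
Writing each back as its fraction gives the sorted order.
Final answer: 1/10, 1/9, 2/3, 8/7, 3/2


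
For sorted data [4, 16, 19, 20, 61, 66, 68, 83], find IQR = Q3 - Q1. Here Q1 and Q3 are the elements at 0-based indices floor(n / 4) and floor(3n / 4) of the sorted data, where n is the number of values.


The data has n = 8 elements.
Q1 index = floor(8 / 4) = floor(2) = 2; Q3 index = floor(3 * 8 / 4) = floor(6) = 6
Q1 = element at index 2 = 19
Q3 = element at index 6 = 68
IQR = 68 - 19 = 49
Final answer: 49


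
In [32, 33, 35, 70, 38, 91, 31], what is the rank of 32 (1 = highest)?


Sort descending: [91, 70, 38, 35, 33, 32, 31]
Find 32 in the sorted list.
32 is at position 6.
Final answer: 6


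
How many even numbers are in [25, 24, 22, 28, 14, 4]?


Check each element:
  25 is odd
  24 is even
  22 is even
  28 is even
  14 is even
  4 is even
Evens: [24, 22, 28, 14, 4]
Count of evens = 5
Final answer: 5


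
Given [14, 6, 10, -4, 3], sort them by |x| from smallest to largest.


Compute absolute values:
  |14| = 14
  |6| = 6
  |10| = 10
  |-4| = 4
  |3| = 3
Absolute values in increasing order: 3 < 4 < 6 < 10 < 14
Listing the original numbers in that order gives the answer.
Final answer: [3, -4, 6, 10, 14]


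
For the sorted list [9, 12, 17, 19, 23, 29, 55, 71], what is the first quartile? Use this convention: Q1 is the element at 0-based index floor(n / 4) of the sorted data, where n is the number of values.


The list has n = 8 elements.
Q1 index = floor(8 / 4) = floor(2) = 2
Counting from index 0 in the sorted data, the element at index 2 is 17.
Final answer: 17


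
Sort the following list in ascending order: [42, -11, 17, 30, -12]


Original list: [42, -11, 17, 30, -12]
Repeatedly take the smallest remaining element:
  Remaining [42, -11, 17, 30, -12] -> smallest is -12
  Remaining [42, -11, 17, 30] -> smallest is -11
  Remaining [42, 17, 30] -> smallest is 17
  Remaining [42, 30] -> smallest is 30
  Remaining [42] -> smallest is 42
Collecting the picks in order gives the sorted list.
Final answer: [-12, -11, 17, 30, 42]


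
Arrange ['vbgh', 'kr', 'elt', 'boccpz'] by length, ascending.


Compute lengths:
  'vbgh' has length 4
  'kr' has length 2
  'elt' has length 3
  'boccpz' has length 6
Lengths in increasing order: 2 < 3 < 4 < 6
Listing the words in that order gives the answer.
Final answer: ['kr', 'elt', 'vbgh', 'boccpz']


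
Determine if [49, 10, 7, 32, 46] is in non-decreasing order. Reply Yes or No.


Check consecutive pairs:
  49 <= 10? False
  10 <= 7? False
  7 <= 32? True
  32 <= 46? True
2 consecutive pair(s) are out of order, so the list is not sorted.
Final answer: No


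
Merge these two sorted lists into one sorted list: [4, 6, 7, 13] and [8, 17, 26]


List A: [4, 6, 7, 13]
List B: [8, 17, 26]
Repeatedly compare the front elements and take the smaller:
  4 vs 8 -> take 4
  6 vs 8 -> take 6
  7 vs 8 -> take 7
  13 vs 8 -> take 8
  13 vs 17 -> take 13
  A is exhausted; append the rest of B: [17, 26]
Final answer: [4, 6, 7, 8, 13, 17, 26]


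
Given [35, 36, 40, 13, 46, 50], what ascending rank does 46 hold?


Sort ascending: [13, 35, 36, 40, 46, 50]
Find 46 in the sorted list.
46 is at position 5 (1-indexed).
Final answer: 5


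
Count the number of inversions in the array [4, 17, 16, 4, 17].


For each element, count the later elements that are smaller than it:
  4 (index 0): smaller elements after it = [] -> 0
  17 (index 1): smaller elements after it = [16, 4] -> 2
  16 (index 2): smaller elements after it = [4] -> 1
  4 (index 3): smaller elements after it = [] -> 0
Total inversions = 0 + 2 + 1 + 0 = 3
Final answer: 3


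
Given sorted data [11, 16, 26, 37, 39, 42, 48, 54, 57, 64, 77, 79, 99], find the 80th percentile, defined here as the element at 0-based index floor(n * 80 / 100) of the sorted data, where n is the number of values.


The dataset has n = 13 elements.
Index = floor(13 * 80 / 100) = floor(1040 / 100) = floor(10.4) = 10
Counting from index 0 in the sorted data, the element at index 10 is 77.
Final answer: 77


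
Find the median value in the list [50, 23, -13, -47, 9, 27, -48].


First, sort the list: [-48, -47, -13, 9, 23, 27, 50]
The list has 7 elements (odd count).
The middle index is 3 (0-based), and the element there is 9.
Final answer: 9


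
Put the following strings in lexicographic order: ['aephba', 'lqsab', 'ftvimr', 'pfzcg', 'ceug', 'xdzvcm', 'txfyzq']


Compare strings character by character (the first differing letter decides):
  'aephba' < 'ceug' since 'a' < 'c' at position 1
  'ceug' < 'ftvimr' since 'c' < 'f' at position 1
  'ftvimr' < 'lqsab' since 'f' < 'l' at position 1
  'lqsab' < 'pfzcg' since 'l' < 'p' at position 1
  'pfzcg' < 'txfyzq' since 'p' < 't' at position 1
  'txfyzq' < 'xdzvcm' since 't' < 'x' at position 1
Chaining these comparisons gives the alphabetical order.
Final answer: ['aephba', 'ceug', 'ftvimr', 'lqsab', 'pfzcg', 'txfyzq', 'xdzvcm']


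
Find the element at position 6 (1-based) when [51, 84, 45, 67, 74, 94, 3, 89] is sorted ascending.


Sort ascending: [3, 45, 51, 67, 74, 84, 89, 94]
The 6th element (1-indexed) is at index 5.
Value = 84
Final answer: 84


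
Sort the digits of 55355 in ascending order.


The number 55355 has digits: 5, 5, 3, 5, 5
Sorted: 3, 5, 5, 5, 5
Joining the sorted digits gives the result.
Final answer: 35555


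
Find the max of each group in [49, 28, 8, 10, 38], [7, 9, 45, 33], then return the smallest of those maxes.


Find max of each group:
  Group 1: [49, 28, 8, 10, 38] -> max = 49
  Group 2: [7, 9, 45, 33] -> max = 45
Maxes: [49, 45]
Minimum of maxes = 45
Final answer: 45


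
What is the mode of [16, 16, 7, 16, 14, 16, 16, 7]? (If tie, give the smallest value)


Count the frequency of each value:
  7 appears 2 time(s)
  14 appears 1 time(s)
  16 appears 5 time(s)
Maximum frequency is 5.
Only 16 reaches that frequency, so it is the mode.
Final answer: 16


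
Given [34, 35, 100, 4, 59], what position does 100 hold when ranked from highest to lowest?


Sort descending: [100, 59, 35, 34, 4]
Find 100 in the sorted list.
100 is at position 1.
Final answer: 1


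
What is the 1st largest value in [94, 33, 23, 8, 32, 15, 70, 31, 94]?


Sort descending: [94, 94, 70, 33, 32, 31, 23, 15, 8]
The 1st element (1-indexed) is at index 0.
Value = 94
Final answer: 94


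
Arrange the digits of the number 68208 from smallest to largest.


The number 68208 has digits: 6, 8, 2, 0, 8
Sorted: 0, 2, 6, 8, 8
Joining the sorted digits gives the result.
Final answer: 02688


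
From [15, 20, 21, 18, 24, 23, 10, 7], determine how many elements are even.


Check each element:
  15 is odd
  20 is even
  21 is odd
  18 is even
  24 is even
  23 is odd
  10 is even
  7 is odd
Evens: [20, 18, 24, 10]
Count of evens = 4
Final answer: 4


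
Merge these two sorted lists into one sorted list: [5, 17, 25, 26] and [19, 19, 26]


List A: [5, 17, 25, 26]
List B: [19, 19, 26]
Repeatedly compare the front elements and take the smaller:
  5 vs 19 -> take 5
  17 vs 19 -> take 17
  25 vs 19 -> take 19
  25 vs 19 -> take 19
  25 vs 26 -> take 25
  26 vs 26 -> take 26
  A is exhausted; append the rest of B: [26]
Final answer: [5, 17, 19, 19, 25, 26, 26]


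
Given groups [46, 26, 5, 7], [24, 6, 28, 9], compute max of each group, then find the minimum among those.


Find max of each group:
  Group 1: [46, 26, 5, 7] -> max = 46
  Group 2: [24, 6, 28, 9] -> max = 28
Maxes: [46, 28]
Minimum of maxes = 28
Final answer: 28


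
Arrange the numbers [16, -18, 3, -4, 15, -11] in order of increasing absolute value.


Compute absolute values:
  |16| = 16
  |-18| = 18
  |3| = 3
  |-4| = 4
  |15| = 15
  |-11| = 11
Absolute values in increasing order: 3 < 4 < 11 < 15 < 16 < 18
Listing the original numbers in that order gives the answer.
Final answer: [3, -4, -11, 15, 16, -18]


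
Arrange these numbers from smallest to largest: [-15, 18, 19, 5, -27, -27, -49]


Original list: [-15, 18, 19, 5, -27, -27, -49]
Repeatedly take the smallest remaining element:
  Remaining [-15, 18, 19, 5, -27, -27, -49] -> smallest is -49
  Remaining [-15, 18, 19, 5, -27, -27] -> smallest is -27
  Remaining [-15, 18, 19, 5, -27] -> smallest is -27
  Remaining [-15, 18, 19, 5] -> smallest is -15
  Remaining [18, 19, 5] -> smallest is 5
  Remaining [18, 19] -> smallest is 18
  Remaining [19] -> smallest is 19
Collecting the picks in order gives the sorted list.
Final answer: [-49, -27, -27, -15, 5, 18, 19]


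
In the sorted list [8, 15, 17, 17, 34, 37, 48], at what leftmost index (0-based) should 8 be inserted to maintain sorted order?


List is sorted: [8, 15, 17, 17, 34, 37, 48]
We need the leftmost position where 8 can be inserted, i.e. the first index whose element is >= 8 (or the end of the list if none is).
Binary search with low=0, high=7 (0-based indices):
  low=0, high=7, mid=3: a[3]=17 >= 8, so high = 3
  low=0, high=3, mid=1: a[1]=15 >= 8, so high = 1
  low=0, high=1, mid=0: a[0]=8 >= 8, so high = 0
Now low = high = 0, so the insertion index is 0.
Final answer: 0


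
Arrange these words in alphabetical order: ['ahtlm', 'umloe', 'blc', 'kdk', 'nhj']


Compare strings character by character (the first differing letter decides):
  'ahtlm' < 'blc' since 'a' < 'b' at position 1
  'blc' < 'kdk' since 'b' < 'k' at position 1
  'kdk' < 'nhj' since 'k' < 'n' at position 1
  'nhj' < 'umloe' since 'n' < 'u' at position 1
Chaining these comparisons gives the alphabetical order.
Final answer: ['ahtlm', 'blc', 'kdk', 'nhj', 'umloe']


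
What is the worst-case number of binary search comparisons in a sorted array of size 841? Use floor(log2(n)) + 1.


Binary search halves the search space each step.
Maximum comparisons = floor(log2(841)) + 1
log2(841) = 9.716
floor(log2(841)) = 9, so 9 + 1 = 10
Final answer: 10


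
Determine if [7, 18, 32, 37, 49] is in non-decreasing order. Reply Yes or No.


Check consecutive pairs:
  7 <= 18? True
  18 <= 32? True
  32 <= 37? True
  37 <= 49? True
Every consecutive pair is in order, so the list is non-decreasing.
Final answer: Yes


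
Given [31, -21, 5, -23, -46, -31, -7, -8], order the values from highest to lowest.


Original list: [31, -21, 5, -23, -46, -31, -7, -8]
Repeatedly take the largest remaining element:
  Remaining [31, -21, 5, -23, -46, -31, -7, -8] -> largest is 31
  Remaining [-21, 5, -23, -46, -31, -7, -8] -> largest is 5
  Remaining [-21, -23, -46, -31, -7, -8] -> largest is -7
  Remaining [-21, -23, -46, -31, -8] -> largest is -8
  Remaining [-21, -23, -46, -31] -> largest is -21
  Remaining [-23, -46, -31] -> largest is -23
  Remaining [-46, -31] -> largest is -31
  Remaining [-46] -> largest is -46
Collecting the picks in order gives the descending list.
Final answer: [31, 5, -7, -8, -21, -23, -31, -46]


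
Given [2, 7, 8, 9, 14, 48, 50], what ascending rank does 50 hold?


Sort ascending: [2, 7, 8, 9, 14, 48, 50]
Find 50 in the sorted list.
50 is at position 7 (1-indexed).
Final answer: 7


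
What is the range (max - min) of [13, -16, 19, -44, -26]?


Maximum value: 19
Minimum value: -44
Range = 19 - (-44) = 63
Final answer: 63


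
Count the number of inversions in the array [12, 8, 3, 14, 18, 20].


For each element, count the later elements that are smaller than it:
  12 (index 0): smaller elements after it = [8, 3] -> 2
  8 (index 1): smaller elements after it = [3] -> 1
  3 (index 2): smaller elements after it = [] -> 0
  14 (index 3): smaller elements after it = [] -> 0
  18 (index 4): smaller elements after it = [] -> 0
Total inversions = 2 + 1 + 0 + 0 + 0 = 3
Final answer: 3


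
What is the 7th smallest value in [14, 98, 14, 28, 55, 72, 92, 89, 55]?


Sort ascending: [14, 14, 28, 55, 55, 72, 89, 92, 98]
The 7th element (1-indexed) is at index 6.
Value = 89
Final answer: 89


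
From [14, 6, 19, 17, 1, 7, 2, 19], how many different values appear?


List all unique values:
Distinct values: [1, 2, 6, 7, 14, 17, 19]
Count = 7
Final answer: 7


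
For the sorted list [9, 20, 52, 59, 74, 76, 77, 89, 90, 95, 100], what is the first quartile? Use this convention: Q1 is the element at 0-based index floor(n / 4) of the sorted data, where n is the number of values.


The list has n = 11 elements.
Q1 index = floor(11 / 4) = floor(2.75) = 2
Counting from index 0 in the sorted data, the element at index 2 is 52.
Final answer: 52


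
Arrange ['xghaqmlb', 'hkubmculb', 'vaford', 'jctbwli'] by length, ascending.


Compute lengths:
  'xghaqmlb' has length 8
  'hkubmculb' has length 9
  'vaford' has length 6
  'jctbwli' has length 7
Lengths in increasing order: 6 < 7 < 8 < 9
Listing the words in that order gives the answer.
Final answer: ['vaford', 'jctbwli', 'xghaqmlb', 'hkubmculb']


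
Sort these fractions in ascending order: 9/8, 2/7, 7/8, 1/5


Convert to decimal for comparison:
  9/8 = 1.125
  2/7 = 0.2857
  7/8 = 0.875
  1/5 = 0.2
Decimals in increasing order: 0.2 < 0.2857 < 0.875 < 1.125
Writing each back as its fraction gives the sorted order.
Final answer: 1/5, 2/7, 7/8, 9/8


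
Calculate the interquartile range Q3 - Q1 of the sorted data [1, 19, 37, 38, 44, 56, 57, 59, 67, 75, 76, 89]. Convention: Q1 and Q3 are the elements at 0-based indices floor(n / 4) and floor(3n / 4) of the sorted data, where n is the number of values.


The data has n = 12 elements.
Q1 index = floor(12 / 4) = floor(3) = 3; Q3 index = floor(3 * 12 / 4) = floor(9) = 9
Q1 = element at index 3 = 38
Q3 = element at index 9 = 75
IQR = 75 - 38 = 37
Final answer: 37


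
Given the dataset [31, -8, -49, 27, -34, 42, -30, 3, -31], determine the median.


First, sort the list: [-49, -34, -31, -30, -8, 3, 27, 31, 42]
The list has 9 elements (odd count).
The middle index is 4 (0-based), and the element there is -8.
Final answer: -8


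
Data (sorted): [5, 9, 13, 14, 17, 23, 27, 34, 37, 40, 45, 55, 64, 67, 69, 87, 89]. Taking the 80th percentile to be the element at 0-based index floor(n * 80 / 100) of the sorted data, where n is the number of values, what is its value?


The dataset has n = 17 elements.
Index = floor(17 * 80 / 100) = floor(1360 / 100) = floor(13.6) = 13
Counting from index 0 in the sorted data, the element at index 13 is 67.
Final answer: 67


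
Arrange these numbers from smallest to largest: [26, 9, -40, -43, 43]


Original list: [26, 9, -40, -43, 43]
Repeatedly take the smallest remaining element:
  Remaining [26, 9, -40, -43, 43] -> smallest is -43
  Remaining [26, 9, -40, 43] -> smallest is -40
  Remaining [26, 9, 43] -> smallest is 9
  Remaining [26, 43] -> smallest is 26
  Remaining [43] -> smallest is 43
Collecting the picks in order gives the sorted list.
Final answer: [-43, -40, 9, 26, 43]


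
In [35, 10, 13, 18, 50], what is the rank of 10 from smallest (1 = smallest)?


Sort ascending: [10, 13, 18, 35, 50]
Find 10 in the sorted list.
10 is at position 1 (1-indexed).
Final answer: 1


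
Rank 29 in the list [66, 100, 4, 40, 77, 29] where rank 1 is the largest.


Sort descending: [100, 77, 66, 40, 29, 4]
Find 29 in the sorted list.
29 is at position 5.
Final answer: 5


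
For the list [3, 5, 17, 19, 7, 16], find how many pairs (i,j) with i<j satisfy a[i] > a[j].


For each element, count the later elements that are smaller than it:
  3 (index 0): smaller elements after it = [] -> 0
  5 (index 1): smaller elements after it = [] -> 0
  17 (index 2): smaller elements after it = [7, 16] -> 2
  19 (index 3): smaller elements after it = [7, 16] -> 2
  7 (index 4): smaller elements after it = [] -> 0
Total inversions = 0 + 0 + 2 + 2 + 0 = 4
Final answer: 4


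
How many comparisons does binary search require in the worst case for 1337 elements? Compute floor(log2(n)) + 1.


Binary search halves the search space each step.
Maximum comparisons = floor(log2(1337)) + 1
log2(1337) = 10.3848
floor(log2(1337)) = 10, so 10 + 1 = 11
Final answer: 11


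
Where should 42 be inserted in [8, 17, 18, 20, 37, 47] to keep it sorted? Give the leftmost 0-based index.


List is sorted: [8, 17, 18, 20, 37, 47]
We need the leftmost position where 42 can be inserted, i.e. the first index whose element is >= 42 (or the end of the list if none is).
Binary search with low=0, high=6 (0-based indices):
  low=0, high=6, mid=3: a[3]=20 < 42, so low = 4
  low=4, high=6, mid=5: a[5]=47 >= 42, so high = 5
  low=4, high=5, mid=4: a[4]=37 < 42, so low = 5
Now low = high = 5, so the insertion index is 5.
Final answer: 5


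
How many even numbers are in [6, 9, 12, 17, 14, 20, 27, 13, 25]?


Check each element:
  6 is even
  9 is odd
  12 is even
  17 is odd
  14 is even
  20 is even
  27 is odd
  13 is odd
  25 is odd
Evens: [6, 12, 14, 20]
Count of evens = 4
Final answer: 4


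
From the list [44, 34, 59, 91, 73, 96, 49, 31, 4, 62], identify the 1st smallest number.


Sort ascending: [4, 31, 34, 44, 49, 59, 62, 73, 91, 96]
The 1st element (1-indexed) is at index 0.
Value = 4
Final answer: 4


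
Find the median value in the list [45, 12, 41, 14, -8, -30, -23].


First, sort the list: [-30, -23, -8, 12, 14, 41, 45]
The list has 7 elements (odd count).
The middle index is 3 (0-based), and the element there is 12.
Final answer: 12


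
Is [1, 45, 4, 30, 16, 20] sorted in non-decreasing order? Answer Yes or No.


Check consecutive pairs:
  1 <= 45? True
  45 <= 4? False
  4 <= 30? True
  30 <= 16? False
  16 <= 20? True
2 consecutive pair(s) are out of order, so the list is not sorted.
Final answer: No


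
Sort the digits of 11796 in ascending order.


The number 11796 has digits: 1, 1, 7, 9, 6
Sorted: 1, 1, 6, 7, 9
Joining the sorted digits gives the result.
Final answer: 11679


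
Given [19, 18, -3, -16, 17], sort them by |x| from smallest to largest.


Compute absolute values:
  |19| = 19
  |18| = 18
  |-3| = 3
  |-16| = 16
  |17| = 17
Absolute values in increasing order: 3 < 16 < 17 < 18 < 19
Listing the original numbers in that order gives the answer.
Final answer: [-3, -16, 17, 18, 19]


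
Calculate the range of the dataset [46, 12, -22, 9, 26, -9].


Maximum value: 46
Minimum value: -22
Range = 46 - (-22) = 68
Final answer: 68


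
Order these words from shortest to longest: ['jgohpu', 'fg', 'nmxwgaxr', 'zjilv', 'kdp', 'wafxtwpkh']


Compute lengths:
  'jgohpu' has length 6
  'fg' has length 2
  'nmxwgaxr' has length 8
  'zjilv' has length 5
  'kdp' has length 3
  'wafxtwpkh' has length 9
Lengths in increasing order: 2 < 3 < 5 < 6 < 8 < 9
Listing the words in that order gives the answer.
Final answer: ['fg', 'kdp', 'zjilv', 'jgohpu', 'nmxwgaxr', 'wafxtwpkh']


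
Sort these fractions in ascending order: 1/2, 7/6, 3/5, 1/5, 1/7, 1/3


Convert to decimal for comparison:
  1/2 = 0.5
  7/6 = 1.1667
  3/5 = 0.6
  1/5 = 0.2
  1/7 = 0.1429
  1/3 = 0.3333
Decimals in increasing order: 0.1429 < 0.2 < 0.3333 < 0.5 < 0.6 < 1.1667
Writing each back as its fraction gives the sorted order.
Final answer: 1/7, 1/5, 1/3, 1/2, 3/5, 7/6


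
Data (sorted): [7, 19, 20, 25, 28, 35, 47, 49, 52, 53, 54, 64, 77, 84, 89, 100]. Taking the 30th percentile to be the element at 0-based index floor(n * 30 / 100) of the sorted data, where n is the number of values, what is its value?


The dataset has n = 16 elements.
Index = floor(16 * 30 / 100) = floor(480 / 100) = floor(4.8) = 4
Counting from index 0 in the sorted data, the element at index 4 is 28.
Final answer: 28


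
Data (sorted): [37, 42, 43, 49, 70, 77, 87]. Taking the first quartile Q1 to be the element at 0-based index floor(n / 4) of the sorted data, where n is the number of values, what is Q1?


The list has n = 7 elements.
Q1 index = floor(7 / 4) = floor(1.75) = 1
Counting from index 0 in the sorted data, the element at index 1 is 42.
Final answer: 42


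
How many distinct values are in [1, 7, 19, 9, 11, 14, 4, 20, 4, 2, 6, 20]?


List all unique values:
Distinct values: [1, 2, 4, 6, 7, 9, 11, 14, 19, 20]
Count = 10
Final answer: 10


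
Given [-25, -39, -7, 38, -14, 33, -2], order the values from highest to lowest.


Original list: [-25, -39, -7, 38, -14, 33, -2]
Repeatedly take the largest remaining element:
  Remaining [-25, -39, -7, 38, -14, 33, -2] -> largest is 38
  Remaining [-25, -39, -7, -14, 33, -2] -> largest is 33
  Remaining [-25, -39, -7, -14, -2] -> largest is -2
  Remaining [-25, -39, -7, -14] -> largest is -7
  Remaining [-25, -39, -14] -> largest is -14
  Remaining [-25, -39] -> largest is -25
  Remaining [-39] -> largest is -39
Collecting the picks in order gives the descending list.
Final answer: [38, 33, -2, -7, -14, -25, -39]


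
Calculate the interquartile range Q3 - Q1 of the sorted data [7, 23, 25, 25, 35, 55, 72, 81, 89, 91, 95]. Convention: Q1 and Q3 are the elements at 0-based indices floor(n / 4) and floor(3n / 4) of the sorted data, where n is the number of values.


The data has n = 11 elements.
Q1 index = floor(11 / 4) = floor(2.75) = 2; Q3 index = floor(3 * 11 / 4) = floor(8.25) = 8
Q1 = element at index 2 = 25
Q3 = element at index 8 = 89
IQR = 89 - 25 = 64
Final answer: 64


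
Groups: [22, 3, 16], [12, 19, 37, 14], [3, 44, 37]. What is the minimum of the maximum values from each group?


Find max of each group:
  Group 1: [22, 3, 16] -> max = 22
  Group 2: [12, 19, 37, 14] -> max = 37
  Group 3: [3, 44, 37] -> max = 44
Maxes: [22, 37, 44]
Minimum of maxes = 22
Final answer: 22


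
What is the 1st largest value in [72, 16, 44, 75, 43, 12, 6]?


Sort descending: [75, 72, 44, 43, 16, 12, 6]
The 1st element (1-indexed) is at index 0.
Value = 75
Final answer: 75


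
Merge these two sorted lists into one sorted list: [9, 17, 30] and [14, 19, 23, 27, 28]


List A: [9, 17, 30]
List B: [14, 19, 23, 27, 28]
Repeatedly compare the front elements and take the smaller:
  9 vs 14 -> take 9
  17 vs 14 -> take 14
  17 vs 19 -> take 17
  30 vs 19 -> take 19
  30 vs 23 -> take 23
  30 vs 27 -> take 27
  30 vs 28 -> take 28
  B is exhausted; append the rest of A: [30]
Final answer: [9, 14, 17, 19, 23, 27, 28, 30]


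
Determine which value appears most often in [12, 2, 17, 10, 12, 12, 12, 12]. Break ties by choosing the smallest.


Count the frequency of each value:
  2 appears 1 time(s)
  10 appears 1 time(s)
  12 appears 5 time(s)
  17 appears 1 time(s)
Maximum frequency is 5.
Only 12 reaches that frequency, so it is the mode.
Final answer: 12


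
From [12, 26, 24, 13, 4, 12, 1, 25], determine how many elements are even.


Check each element:
  12 is even
  26 is even
  24 is even
  13 is odd
  4 is even
  12 is even
  1 is odd
  25 is odd
Evens: [12, 26, 24, 4, 12]
Count of evens = 5
Final answer: 5


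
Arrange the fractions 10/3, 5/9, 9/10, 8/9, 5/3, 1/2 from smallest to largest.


Convert to decimal for comparison:
  10/3 = 3.3333
  5/9 = 0.5556
  9/10 = 0.9
  8/9 = 0.8889
  5/3 = 1.6667
  1/2 = 0.5
Decimals in increasing order: 0.5 < 0.5556 < 0.8889 < 0.9 < 1.6667 < 3.3333
Writing each back as its fraction gives the sorted order.
Final answer: 1/2, 5/9, 8/9, 9/10, 5/3, 10/3


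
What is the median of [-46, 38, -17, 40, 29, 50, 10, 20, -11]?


First, sort the list: [-46, -17, -11, 10, 20, 29, 38, 40, 50]
The list has 9 elements (odd count).
The middle index is 4 (0-based), and the element there is 20.
Final answer: 20


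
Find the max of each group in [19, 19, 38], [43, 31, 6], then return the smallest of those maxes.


Find max of each group:
  Group 1: [19, 19, 38] -> max = 38
  Group 2: [43, 31, 6] -> max = 43
Maxes: [38, 43]
Minimum of maxes = 38
Final answer: 38


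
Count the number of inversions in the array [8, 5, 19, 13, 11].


For each element, count the later elements that are smaller than it:
  8 (index 0): smaller elements after it = [5] -> 1
  5 (index 1): smaller elements after it = [] -> 0
  19 (index 2): smaller elements after it = [13, 11] -> 2
  13 (index 3): smaller elements after it = [11] -> 1
Total inversions = 1 + 0 + 2 + 1 = 4
Final answer: 4


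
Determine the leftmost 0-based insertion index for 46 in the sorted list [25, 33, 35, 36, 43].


List is sorted: [25, 33, 35, 36, 43]
We need the leftmost position where 46 can be inserted, i.e. the first index whose element is >= 46 (or the end of the list if none is).
Binary search with low=0, high=5 (0-based indices):
  low=0, high=5, mid=2: a[2]=35 < 46, so low = 3
  low=3, high=5, mid=4: a[4]=43 < 46, so low = 5
Now low = high = 5, so the insertion index is 5.
Final answer: 5


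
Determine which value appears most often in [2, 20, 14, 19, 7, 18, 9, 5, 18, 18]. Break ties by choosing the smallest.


Count the frequency of each value:
  2 appears 1 time(s)
  5 appears 1 time(s)
  7 appears 1 time(s)
  9 appears 1 time(s)
  14 appears 1 time(s)
  18 appears 3 time(s)
  19 appears 1 time(s)
  20 appears 1 time(s)
Maximum frequency is 3.
Only 18 reaches that frequency, so it is the mode.
Final answer: 18


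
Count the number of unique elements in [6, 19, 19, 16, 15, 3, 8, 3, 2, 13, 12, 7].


List all unique values:
Distinct values: [2, 3, 6, 7, 8, 12, 13, 15, 16, 19]
Count = 10
Final answer: 10


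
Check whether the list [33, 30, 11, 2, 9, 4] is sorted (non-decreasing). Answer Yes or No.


Check consecutive pairs:
  33 <= 30? False
  30 <= 11? False
  11 <= 2? False
  2 <= 9? True
  9 <= 4? False
4 consecutive pair(s) are out of order, so the list is not sorted.
Final answer: No


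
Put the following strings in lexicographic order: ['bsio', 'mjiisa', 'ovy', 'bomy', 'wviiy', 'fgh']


Compare strings character by character (the first differing letter decides):
  'bomy' < 'bsio' since 'o' < 's' at position 2
  'bsio' < 'fgh' since 'b' < 'f' at position 1
  'fgh' < 'mjiisa' since 'f' < 'm' at position 1
  'mjiisa' < 'ovy' since 'm' < 'o' at position 1
  'ovy' < 'wviiy' since 'o' < 'w' at position 1
Chaining these comparisons gives the alphabetical order.
Final answer: ['bomy', 'bsio', 'fgh', 'mjiisa', 'ovy', 'wviiy']


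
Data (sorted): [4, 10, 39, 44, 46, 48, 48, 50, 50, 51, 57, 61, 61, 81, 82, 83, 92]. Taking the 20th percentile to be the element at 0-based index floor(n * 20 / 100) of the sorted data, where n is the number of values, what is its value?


The dataset has n = 17 elements.
Index = floor(17 * 20 / 100) = floor(340 / 100) = floor(3.4) = 3
Counting from index 0 in the sorted data, the element at index 3 is 44.
Final answer: 44


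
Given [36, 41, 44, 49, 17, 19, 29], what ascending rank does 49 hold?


Sort ascending: [17, 19, 29, 36, 41, 44, 49]
Find 49 in the sorted list.
49 is at position 7 (1-indexed).
Final answer: 7


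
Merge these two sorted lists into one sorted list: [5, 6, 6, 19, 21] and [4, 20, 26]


List A: [5, 6, 6, 19, 21]
List B: [4, 20, 26]
Repeatedly compare the front elements and take the smaller:
  5 vs 4 -> take 4
  5 vs 20 -> take 5
  6 vs 20 -> take 6
  6 vs 20 -> take 6
  19 vs 20 -> take 19
  21 vs 20 -> take 20
  21 vs 26 -> take 21
  A is exhausted; append the rest of B: [26]
Final answer: [4, 5, 6, 6, 19, 20, 21, 26]


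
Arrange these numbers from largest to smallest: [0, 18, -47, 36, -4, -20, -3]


Original list: [0, 18, -47, 36, -4, -20, -3]
Repeatedly take the largest remaining element:
  Remaining [0, 18, -47, 36, -4, -20, -3] -> largest is 36
  Remaining [0, 18, -47, -4, -20, -3] -> largest is 18
  Remaining [0, -47, -4, -20, -3] -> largest is 0
  Remaining [-47, -4, -20, -3] -> largest is -3
  Remaining [-47, -4, -20] -> largest is -4
  Remaining [-47, -20] -> largest is -20
  Remaining [-47] -> largest is -47
Collecting the picks in order gives the descending list.
Final answer: [36, 18, 0, -3, -4, -20, -47]


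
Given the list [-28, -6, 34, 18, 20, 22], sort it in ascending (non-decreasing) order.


Original list: [-28, -6, 34, 18, 20, 22]
Repeatedly take the smallest remaining element:
  Remaining [-28, -6, 34, 18, 20, 22] -> smallest is -28
  Remaining [-6, 34, 18, 20, 22] -> smallest is -6
  Remaining [34, 18, 20, 22] -> smallest is 18
  Remaining [34, 20, 22] -> smallest is 20
  Remaining [34, 22] -> smallest is 22
  Remaining [34] -> smallest is 34
Collecting the picks in order gives the sorted list.
Final answer: [-28, -6, 18, 20, 22, 34]


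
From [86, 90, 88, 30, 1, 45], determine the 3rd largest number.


Sort descending: [90, 88, 86, 45, 30, 1]
The 3rd element (1-indexed) is at index 2.
Value = 86
Final answer: 86


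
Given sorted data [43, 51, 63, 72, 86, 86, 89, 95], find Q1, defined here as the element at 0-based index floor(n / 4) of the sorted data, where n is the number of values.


The list has n = 8 elements.
Q1 index = floor(8 / 4) = floor(2) = 2
Counting from index 0 in the sorted data, the element at index 2 is 63.
Final answer: 63


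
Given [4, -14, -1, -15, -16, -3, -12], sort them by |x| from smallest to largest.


Compute absolute values:
  |4| = 4
  |-14| = 14
  |-1| = 1
  |-15| = 15
  |-16| = 16
  |-3| = 3
  |-12| = 12
Absolute values in increasing order: 1 < 3 < 4 < 12 < 14 < 15 < 16
Listing the original numbers in that order gives the answer.
Final answer: [-1, -3, 4, -12, -14, -15, -16]


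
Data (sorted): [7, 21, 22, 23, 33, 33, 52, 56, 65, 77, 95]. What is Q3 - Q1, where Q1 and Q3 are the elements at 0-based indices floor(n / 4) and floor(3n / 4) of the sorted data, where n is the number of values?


The data has n = 11 elements.
Q1 index = floor(11 / 4) = floor(2.75) = 2; Q3 index = floor(3 * 11 / 4) = floor(8.25) = 8
Q1 = element at index 2 = 22
Q3 = element at index 8 = 65
IQR = 65 - 22 = 43
Final answer: 43


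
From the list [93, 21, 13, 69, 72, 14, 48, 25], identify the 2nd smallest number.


Sort ascending: [13, 14, 21, 25, 48, 69, 72, 93]
The 2nd element (1-indexed) is at index 1.
Value = 14
Final answer: 14


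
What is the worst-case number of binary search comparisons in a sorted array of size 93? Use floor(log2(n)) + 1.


Binary search halves the search space each step.
Maximum comparisons = floor(log2(93)) + 1
log2(93) = 6.5392
floor(log2(93)) = 6, so 6 + 1 = 7
Final answer: 7


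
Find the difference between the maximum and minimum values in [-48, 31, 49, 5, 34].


Maximum value: 49
Minimum value: -48
Range = 49 - (-48) = 97
Final answer: 97


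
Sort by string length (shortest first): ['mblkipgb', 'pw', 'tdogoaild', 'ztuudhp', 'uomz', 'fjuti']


Compute lengths:
  'mblkipgb' has length 8
  'pw' has length 2
  'tdogoaild' has length 9
  'ztuudhp' has length 7
  'uomz' has length 4
  'fjuti' has length 5
Lengths in increasing order: 2 < 4 < 5 < 7 < 8 < 9
Listing the words in that order gives the answer.
Final answer: ['pw', 'uomz', 'fjuti', 'ztuudhp', 'mblkipgb', 'tdogoaild']


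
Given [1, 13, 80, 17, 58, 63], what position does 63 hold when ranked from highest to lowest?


Sort descending: [80, 63, 58, 17, 13, 1]
Find 63 in the sorted list.
63 is at position 2.
Final answer: 2


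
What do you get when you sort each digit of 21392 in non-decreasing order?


The number 21392 has digits: 2, 1, 3, 9, 2
Sorted: 1, 2, 2, 3, 9
Joining the sorted digits gives the result.
Final answer: 12239


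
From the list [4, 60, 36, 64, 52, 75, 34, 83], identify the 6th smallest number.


Sort ascending: [4, 34, 36, 52, 60, 64, 75, 83]
The 6th element (1-indexed) is at index 5.
Value = 64
Final answer: 64


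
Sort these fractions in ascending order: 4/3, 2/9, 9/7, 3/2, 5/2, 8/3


Convert to decimal for comparison:
  4/3 = 1.3333
  2/9 = 0.2222
  9/7 = 1.2857
  3/2 = 1.5
  5/2 = 2.5
  8/3 = 2.6667
Decimals in increasing order: 0.2222 < 1.2857 < 1.3333 < 1.5 < 2.5 < 2.6667
Writing each back as its fraction gives the sorted order.
Final answer: 2/9, 9/7, 4/3, 3/2, 5/2, 8/3


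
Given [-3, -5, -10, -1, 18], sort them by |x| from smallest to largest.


Compute absolute values:
  |-3| = 3
  |-5| = 5
  |-10| = 10
  |-1| = 1
  |18| = 18
Absolute values in increasing order: 1 < 3 < 5 < 10 < 18
Listing the original numbers in that order gives the answer.
Final answer: [-1, -3, -5, -10, 18]


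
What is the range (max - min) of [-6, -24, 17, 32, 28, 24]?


Maximum value: 32
Minimum value: -24
Range = 32 - (-24) = 56
Final answer: 56


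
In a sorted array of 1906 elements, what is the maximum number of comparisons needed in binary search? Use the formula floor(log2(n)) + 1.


Binary search halves the search space each step.
Maximum comparisons = floor(log2(1906)) + 1
log2(1906) = 10.8963
floor(log2(1906)) = 10, so 10 + 1 = 11
Final answer: 11


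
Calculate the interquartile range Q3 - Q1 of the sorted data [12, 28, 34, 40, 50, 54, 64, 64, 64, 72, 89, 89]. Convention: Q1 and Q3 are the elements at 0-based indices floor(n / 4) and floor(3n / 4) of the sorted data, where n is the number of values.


The data has n = 12 elements.
Q1 index = floor(12 / 4) = floor(3) = 3; Q3 index = floor(3 * 12 / 4) = floor(9) = 9
Q1 = element at index 3 = 40
Q3 = element at index 9 = 72
IQR = 72 - 40 = 32
Final answer: 32


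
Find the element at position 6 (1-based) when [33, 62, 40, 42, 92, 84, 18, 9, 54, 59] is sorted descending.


Sort descending: [92, 84, 62, 59, 54, 42, 40, 33, 18, 9]
The 6th element (1-indexed) is at index 5.
Value = 42
Final answer: 42


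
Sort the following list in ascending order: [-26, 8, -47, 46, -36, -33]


Original list: [-26, 8, -47, 46, -36, -33]
Repeatedly take the smallest remaining element:
  Remaining [-26, 8, -47, 46, -36, -33] -> smallest is -47
  Remaining [-26, 8, 46, -36, -33] -> smallest is -36
  Remaining [-26, 8, 46, -33] -> smallest is -33
  Remaining [-26, 8, 46] -> smallest is -26
  Remaining [8, 46] -> smallest is 8
  Remaining [46] -> smallest is 46
Collecting the picks in order gives the sorted list.
Final answer: [-47, -36, -33, -26, 8, 46]


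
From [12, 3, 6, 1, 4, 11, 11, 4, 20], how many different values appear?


List all unique values:
Distinct values: [1, 3, 4, 6, 11, 12, 20]
Count = 7
Final answer: 7


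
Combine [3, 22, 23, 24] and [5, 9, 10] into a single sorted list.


List A: [3, 22, 23, 24]
List B: [5, 9, 10]
Repeatedly compare the front elements and take the smaller:
  3 vs 5 -> take 3
  22 vs 5 -> take 5
  22 vs 9 -> take 9
  22 vs 10 -> take 10
  B is exhausted; append the rest of A: [22, 23, 24]
Final answer: [3, 5, 9, 10, 22, 23, 24]


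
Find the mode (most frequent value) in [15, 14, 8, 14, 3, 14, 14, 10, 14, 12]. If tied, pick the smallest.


Count the frequency of each value:
  3 appears 1 time(s)
  8 appears 1 time(s)
  10 appears 1 time(s)
  12 appears 1 time(s)
  14 appears 5 time(s)
  15 appears 1 time(s)
Maximum frequency is 5.
Only 14 reaches that frequency, so it is the mode.
Final answer: 14
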